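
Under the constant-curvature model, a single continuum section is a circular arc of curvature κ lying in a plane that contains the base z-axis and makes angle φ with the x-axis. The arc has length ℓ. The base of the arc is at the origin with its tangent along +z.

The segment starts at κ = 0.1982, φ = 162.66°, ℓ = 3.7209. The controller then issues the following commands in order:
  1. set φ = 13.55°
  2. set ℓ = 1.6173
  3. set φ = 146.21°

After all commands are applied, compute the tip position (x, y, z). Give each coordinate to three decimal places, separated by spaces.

initial: κ=0.1982, φ=162.66°, ℓ=3.7209
cmd 1: set φ=13.55° → (κ,φ,ℓ)=(0.1982,13.55°,3.7209) → tip=(1.2745,0.3072,3.3927)
cmd 2: set ℓ=1.6173 → (κ,φ,ℓ)=(0.1982,13.55°,1.6173) → tip=(0.2498,0.0602,1.5897)
cmd 3: set φ=146.21° → (κ,φ,ℓ)=(0.1982,146.21°,1.6173) → tip=(-0.2136,0.1429,1.5897)

-0.214 0.143 1.590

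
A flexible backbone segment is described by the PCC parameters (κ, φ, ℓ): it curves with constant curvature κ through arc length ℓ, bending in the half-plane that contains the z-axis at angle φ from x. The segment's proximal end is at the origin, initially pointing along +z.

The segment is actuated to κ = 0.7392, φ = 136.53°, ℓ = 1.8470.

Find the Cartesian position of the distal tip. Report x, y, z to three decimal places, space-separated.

-0.781 0.741 1.324

θ = κ·ℓ = 0.7392 × 1.8470 = 1.36530 rad
ρ = (1 − cos θ)/κ = (1 − 0.20405)/0.7392 = 1.07677
z = sin θ / κ = 0.97896/0.7392 = 1.32435
x = ρ cos φ = 1.07677 × cos(136.53°) = -0.78145
y = ρ sin φ = 1.07677 × sin(136.53°) = 0.74079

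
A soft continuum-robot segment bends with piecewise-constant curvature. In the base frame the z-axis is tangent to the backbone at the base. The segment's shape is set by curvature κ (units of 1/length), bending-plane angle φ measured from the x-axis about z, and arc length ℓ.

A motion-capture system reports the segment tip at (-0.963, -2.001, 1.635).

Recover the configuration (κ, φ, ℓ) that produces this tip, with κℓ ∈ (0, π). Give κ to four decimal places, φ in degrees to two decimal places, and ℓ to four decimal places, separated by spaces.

0.5840 244.30 3.2058

ρ = √(x²+y²) = √(-0.963² + -2.001²) = 2.22067
φ = atan2(y, x) mod 360° = atan2(-2.001, -0.963) = 244.3004°
|p|² = ρ² + z² = 2.22067² + 1.635² = 7.60459
κ = 2ρ / |p|² = 2×2.22067 / 7.60459 = 0.58403
θ = 2·atan2(ρ, z) = 2·atan2(2.22067, 1.635) = 1.87229 rad
ℓ = θ/κ = 1.87229/0.58403 = 3.20579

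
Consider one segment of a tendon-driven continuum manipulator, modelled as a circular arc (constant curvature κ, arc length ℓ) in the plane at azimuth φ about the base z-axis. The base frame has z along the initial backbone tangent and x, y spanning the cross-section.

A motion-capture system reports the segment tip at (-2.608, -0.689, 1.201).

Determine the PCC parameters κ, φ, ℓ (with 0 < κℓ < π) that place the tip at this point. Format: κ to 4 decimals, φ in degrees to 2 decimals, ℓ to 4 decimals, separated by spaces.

0.6188 194.80 3.7232

ρ = √(x²+y²) = √(-2.608² + -0.689²) = 2.69748
φ = atan2(y, x) mod 360° = atan2(-0.689, -2.608) = 194.7987°
|p|² = ρ² + z² = 2.69748² + 1.201² = 8.71879
κ = 2ρ / |p|² = 2×2.69748 / 8.71879 = 0.61877
θ = 2·atan2(ρ, z) = 2·atan2(2.69748, 1.201) = 2.30383 rad
ℓ = θ/κ = 2.30383/0.61877 = 3.72322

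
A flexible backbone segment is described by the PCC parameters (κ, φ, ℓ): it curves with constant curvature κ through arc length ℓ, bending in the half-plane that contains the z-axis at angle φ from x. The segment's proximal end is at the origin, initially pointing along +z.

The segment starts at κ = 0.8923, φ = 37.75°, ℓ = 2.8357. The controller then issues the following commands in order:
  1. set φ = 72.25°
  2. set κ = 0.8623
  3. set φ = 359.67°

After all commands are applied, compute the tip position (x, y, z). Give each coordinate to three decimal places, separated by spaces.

initial: κ=0.8923, φ=37.75°, ℓ=2.8357
cmd 1: set φ=72.25° → (κ,φ,ℓ)=(0.8923,72.25°,2.8357) → tip=(0.6214,1.9414,0.6432)
cmd 2: set κ=0.8623 → (κ,φ,ℓ)=(0.8623,72.25°,2.8357) → tip=(0.6248,1.9518,0.7439)
cmd 3: set φ=359.67° → (κ,φ,ℓ)=(0.8623,359.67°,2.8357) → tip=(2.0493,-0.0118,0.7439)

2.049 -0.012 0.744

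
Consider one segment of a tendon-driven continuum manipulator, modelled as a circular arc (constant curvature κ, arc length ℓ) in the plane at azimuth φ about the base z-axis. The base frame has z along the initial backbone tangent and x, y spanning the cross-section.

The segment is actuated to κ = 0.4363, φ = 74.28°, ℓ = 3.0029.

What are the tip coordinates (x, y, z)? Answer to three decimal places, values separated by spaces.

θ = κ·ℓ = 0.4363 × 3.0029 = 1.31017 rad
ρ = (1 − cos θ)/κ = (1 − 0.25769)/0.4363 = 1.70137
z = sin θ / κ = 0.96623/0.4363 = 2.21459
x = ρ cos φ = 1.70137 × cos(74.28°) = 0.46096
y = ρ sin φ = 1.70137 × sin(74.28°) = 1.63774

0.461 1.638 2.215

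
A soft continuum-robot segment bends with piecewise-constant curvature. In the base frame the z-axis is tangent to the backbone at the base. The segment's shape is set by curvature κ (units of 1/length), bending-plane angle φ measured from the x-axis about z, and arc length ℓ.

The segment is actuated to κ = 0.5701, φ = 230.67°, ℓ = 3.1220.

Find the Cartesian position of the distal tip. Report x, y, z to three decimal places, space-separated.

θ = κ·ℓ = 0.5701 × 3.1220 = 1.77985 rad
ρ = (1 − cos θ)/κ = (1 − -0.20754)/0.5701 = 2.11811
z = sin θ / κ = 0.97823/0.5701 = 1.71589
x = ρ cos φ = 2.11811 × cos(230.67°) = -1.34243
y = ρ sin φ = 2.11811 × sin(230.67°) = -1.63838

-1.342 -1.638 1.716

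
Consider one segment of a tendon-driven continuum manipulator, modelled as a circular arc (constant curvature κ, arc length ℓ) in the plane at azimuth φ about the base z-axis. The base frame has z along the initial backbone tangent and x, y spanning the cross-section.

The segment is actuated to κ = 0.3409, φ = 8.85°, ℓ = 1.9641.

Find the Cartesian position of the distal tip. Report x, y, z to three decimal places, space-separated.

θ = κ·ℓ = 0.3409 × 1.9641 = 0.66956 rad
ρ = (1 − cos θ)/κ = (1 − 0.78409)/0.3409 = 0.63334
z = sin θ / κ = 0.62064/0.3409 = 1.82060
x = ρ cos φ = 0.63334 × cos(8.85°) = 0.62580
y = ρ sin φ = 0.63334 × sin(8.85°) = 0.09744

0.626 0.097 1.821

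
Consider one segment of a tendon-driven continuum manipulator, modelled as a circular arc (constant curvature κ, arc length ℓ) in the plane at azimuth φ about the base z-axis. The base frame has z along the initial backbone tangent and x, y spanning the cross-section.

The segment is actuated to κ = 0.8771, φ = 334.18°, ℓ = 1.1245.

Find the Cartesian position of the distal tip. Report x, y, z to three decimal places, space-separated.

θ = κ·ℓ = 0.8771 × 1.1245 = 0.98630 rad
ρ = (1 − cos θ)/κ = (1 − 0.55178)/0.8771 = 0.51102
z = sin θ / κ = 0.83399/0.8771 = 0.95085
x = ρ cos φ = 0.51102 × cos(334.18°) = 0.46001
y = ρ sin φ = 0.51102 × sin(334.18°) = -0.22257

0.460 -0.223 0.951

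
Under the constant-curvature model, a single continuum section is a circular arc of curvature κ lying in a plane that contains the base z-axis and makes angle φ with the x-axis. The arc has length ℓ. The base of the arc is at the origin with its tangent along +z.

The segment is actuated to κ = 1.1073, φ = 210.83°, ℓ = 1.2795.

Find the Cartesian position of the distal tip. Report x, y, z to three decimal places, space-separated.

-0.657 -0.392 0.892

θ = κ·ℓ = 1.1073 × 1.2795 = 1.41679 rad
ρ = (1 − cos θ)/κ = (1 − 0.15340)/1.1073 = 0.76456
z = sin θ / κ = 0.98816/1.1073 = 0.89241
x = ρ cos φ = 0.76456 × cos(210.83°) = -0.65653
y = ρ sin φ = 0.76456 × sin(210.83°) = -0.39183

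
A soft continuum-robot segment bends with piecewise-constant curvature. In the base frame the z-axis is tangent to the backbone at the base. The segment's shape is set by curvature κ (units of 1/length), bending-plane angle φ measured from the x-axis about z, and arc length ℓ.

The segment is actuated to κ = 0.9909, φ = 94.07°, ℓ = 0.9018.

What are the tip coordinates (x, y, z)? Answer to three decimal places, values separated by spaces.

-0.027 0.376 0.786

θ = κ·ℓ = 0.9909 × 0.9018 = 0.89359 rad
ρ = (1 − cos θ)/κ = (1 − 0.62662)/0.9909 = 0.37681
z = sin θ / κ = 0.77933/0.9909 = 0.78649
x = ρ cos φ = 0.37681 × cos(94.07°) = -0.02674
y = ρ sin φ = 0.37681 × sin(94.07°) = 0.37586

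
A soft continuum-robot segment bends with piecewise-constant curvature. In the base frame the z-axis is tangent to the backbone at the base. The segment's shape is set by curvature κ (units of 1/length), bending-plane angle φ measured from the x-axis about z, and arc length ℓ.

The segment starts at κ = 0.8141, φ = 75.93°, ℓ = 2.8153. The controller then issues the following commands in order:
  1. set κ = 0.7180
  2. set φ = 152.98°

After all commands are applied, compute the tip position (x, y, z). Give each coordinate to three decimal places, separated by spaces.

initial: κ=0.8141, φ=75.93°, ℓ=2.8153
cmd 1: set κ=0.7180 → (κ,φ,ℓ)=(0.7180,75.93°,2.8153) → tip=(0.4860,1.9393,1.2537)
cmd 2: set φ=152.98° → (κ,φ,ℓ)=(0.7180,152.98°,2.8153) → tip=(-1.7811,0.9083,1.2537)

-1.781 0.908 1.254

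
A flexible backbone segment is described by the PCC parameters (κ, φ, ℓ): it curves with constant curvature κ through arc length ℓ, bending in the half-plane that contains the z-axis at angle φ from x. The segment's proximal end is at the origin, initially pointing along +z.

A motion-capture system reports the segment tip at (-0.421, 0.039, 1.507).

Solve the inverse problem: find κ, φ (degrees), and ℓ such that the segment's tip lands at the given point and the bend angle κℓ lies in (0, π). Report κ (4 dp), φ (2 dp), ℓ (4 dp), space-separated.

ρ = √(x²+y²) = √(-0.421² + 0.039²) = 0.42280
φ = atan2(y, x) mod 360° = atan2(0.039, -0.421) = 174.7074°
|p|² = ρ² + z² = 0.42280² + 1.507² = 2.44981
κ = 2ρ / |p|² = 2×0.42280 / 2.44981 = 0.34517
θ = 2·atan2(ρ, z) = 2·atan2(0.42280, 1.507) = 0.54705 rad
ℓ = θ/κ = 0.54705/0.34517 = 1.58488

0.3452 174.71 1.5849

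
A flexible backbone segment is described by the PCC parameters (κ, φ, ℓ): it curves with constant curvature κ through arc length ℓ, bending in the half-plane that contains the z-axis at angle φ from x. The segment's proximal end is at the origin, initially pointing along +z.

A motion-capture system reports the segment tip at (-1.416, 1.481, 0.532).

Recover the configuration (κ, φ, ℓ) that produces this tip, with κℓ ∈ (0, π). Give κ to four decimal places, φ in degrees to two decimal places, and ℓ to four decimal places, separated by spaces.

ρ = √(x²+y²) = √(-1.416² + 1.481²) = 2.04900
φ = atan2(y, x) mod 360° = atan2(1.481, -1.416) = 133.7147°
|p|² = ρ² + z² = 2.04900² + 0.532² = 4.48144
κ = 2ρ / |p|² = 2×2.04900 / 4.48144 = 0.91444
θ = 2·atan2(ρ, z) = 2·atan2(2.04900, 0.532) = 2.63353 rad
ℓ = θ/κ = 2.63353/0.91444 = 2.87994

0.9144 133.71 2.8799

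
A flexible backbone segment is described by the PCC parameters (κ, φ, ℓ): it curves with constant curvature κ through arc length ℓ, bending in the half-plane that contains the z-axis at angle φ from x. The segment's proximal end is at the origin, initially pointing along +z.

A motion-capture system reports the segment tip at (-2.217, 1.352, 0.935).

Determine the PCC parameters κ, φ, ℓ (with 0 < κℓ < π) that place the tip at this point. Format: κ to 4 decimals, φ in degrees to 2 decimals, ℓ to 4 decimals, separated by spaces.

ρ = √(x²+y²) = √(-2.217² + 1.352²) = 2.59673
φ = atan2(y, x) mod 360° = atan2(1.352, -2.217) = 148.6238°
|p|² = ρ² + z² = 2.59673² + 0.935² = 7.61722
κ = 2ρ / |p|² = 2×2.59673 / 7.61722 = 0.68180
θ = 2·atan2(ρ, z) = 2·atan2(2.59673, 0.935) = 2.45036 rad
ℓ = θ/κ = 2.45036/0.68180 = 3.59393

0.6818 148.62 3.5939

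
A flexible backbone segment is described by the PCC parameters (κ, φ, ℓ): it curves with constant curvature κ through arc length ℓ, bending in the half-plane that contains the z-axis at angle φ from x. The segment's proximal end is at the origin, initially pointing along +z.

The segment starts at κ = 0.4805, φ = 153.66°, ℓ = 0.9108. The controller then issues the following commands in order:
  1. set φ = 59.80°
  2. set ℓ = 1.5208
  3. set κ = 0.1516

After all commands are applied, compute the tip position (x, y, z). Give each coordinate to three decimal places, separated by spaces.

0.088 0.151 1.507

initial: κ=0.4805, φ=153.66°, ℓ=0.9108
cmd 1: set φ=59.80° → (κ,φ,ℓ)=(0.4805,59.80°,0.9108) → tip=(0.0987,0.1695,0.8820)
cmd 2: set ℓ=1.5208 → (κ,φ,ℓ)=(0.4805,59.80°,1.5208) → tip=(0.2673,0.4592,1.3890)
cmd 3: set κ=0.1516 → (κ,φ,ℓ)=(0.1516,59.80°,1.5208) → tip=(0.0878,0.1508,1.5074)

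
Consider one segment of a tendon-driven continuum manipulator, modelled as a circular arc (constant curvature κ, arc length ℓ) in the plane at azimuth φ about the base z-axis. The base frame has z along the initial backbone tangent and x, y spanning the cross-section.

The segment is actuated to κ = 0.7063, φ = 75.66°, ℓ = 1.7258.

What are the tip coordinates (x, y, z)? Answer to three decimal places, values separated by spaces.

θ = κ·ℓ = 0.7063 × 1.7258 = 1.21893 rad
ρ = (1 − cos θ)/κ = (1 − 0.34465)/0.7063 = 0.92787
z = sin θ / κ = 0.93873/0.7063 = 1.32908
x = ρ cos φ = 0.92787 × cos(75.66°) = 0.22981
y = ρ sin φ = 0.92787 × sin(75.66°) = 0.89896

0.230 0.899 1.329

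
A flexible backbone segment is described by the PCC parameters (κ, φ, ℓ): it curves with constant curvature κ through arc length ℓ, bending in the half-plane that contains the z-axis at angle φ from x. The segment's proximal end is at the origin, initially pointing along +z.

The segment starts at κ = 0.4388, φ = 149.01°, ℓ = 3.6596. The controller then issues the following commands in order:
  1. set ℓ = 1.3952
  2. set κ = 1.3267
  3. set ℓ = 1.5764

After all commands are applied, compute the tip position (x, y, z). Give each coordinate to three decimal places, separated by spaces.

-0.968 0.581 0.654

initial: κ=0.4388, φ=149.01°, ℓ=3.6596
cmd 1: set ℓ=1.3952 → (κ,φ,ℓ)=(0.4388,149.01°,1.3952) → tip=(-0.3548,0.2131,1.3097)
cmd 2: set κ=1.3267 → (κ,φ,ℓ)=(1.3267,149.01°,1.3952) → tip=(-0.8249,0.4954,0.7244)
cmd 3: set ℓ=1.5764 → (κ,φ,ℓ)=(1.3267,149.01°,1.5764) → tip=(-0.9676,0.5811,0.6539)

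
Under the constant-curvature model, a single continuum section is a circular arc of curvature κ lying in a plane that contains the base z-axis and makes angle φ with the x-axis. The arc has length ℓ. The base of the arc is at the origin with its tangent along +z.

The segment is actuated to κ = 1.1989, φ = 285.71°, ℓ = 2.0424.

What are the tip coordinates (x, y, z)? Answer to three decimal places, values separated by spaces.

0.400 -1.421 0.533

θ = κ·ℓ = 1.1989 × 2.0424 = 2.44863 rad
ρ = (1 − cos θ)/κ = (1 − -0.76936)/1.1989 = 1.47582
z = sin θ / κ = 0.63882/1.1989 = 0.53284
x = ρ cos φ = 1.47582 × cos(285.71°) = 0.39961
y = ρ sin φ = 1.47582 × sin(285.71°) = -1.42069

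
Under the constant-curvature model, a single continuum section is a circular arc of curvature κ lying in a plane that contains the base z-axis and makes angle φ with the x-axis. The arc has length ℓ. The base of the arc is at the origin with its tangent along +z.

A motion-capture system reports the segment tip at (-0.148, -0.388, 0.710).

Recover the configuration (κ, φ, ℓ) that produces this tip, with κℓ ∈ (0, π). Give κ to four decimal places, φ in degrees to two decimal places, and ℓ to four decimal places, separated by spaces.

1.2276 249.12 0.8622

ρ = √(x²+y²) = √(-0.148² + -0.388²) = 0.41527
φ = atan2(y, x) mod 360° = atan2(-0.388, -0.148) = 249.1210°
|p|² = ρ² + z² = 0.41527² + 0.710² = 0.67655
κ = 2ρ / |p|² = 2×0.41527 / 0.67655 = 1.22761
θ = 2·atan2(ρ, z) = 2·atan2(0.41527, 0.710) = 1.05846 rad
ℓ = θ/κ = 1.05846/1.22761 = 0.86221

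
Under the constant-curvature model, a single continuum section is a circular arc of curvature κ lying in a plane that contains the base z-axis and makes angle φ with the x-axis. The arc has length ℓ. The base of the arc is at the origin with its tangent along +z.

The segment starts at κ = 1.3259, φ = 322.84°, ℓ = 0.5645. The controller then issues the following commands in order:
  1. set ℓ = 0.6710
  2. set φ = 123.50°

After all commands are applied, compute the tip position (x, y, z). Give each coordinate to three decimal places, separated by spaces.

-0.154 0.233 0.586

initial: κ=1.3259, φ=322.84°, ℓ=0.5645
cmd 1: set ℓ=0.6710 → (κ,φ,ℓ)=(1.3259,322.84°,0.6710) → tip=(0.2226,-0.1687,0.5859)
cmd 2: set φ=123.50° → (κ,φ,ℓ)=(1.3259,123.50°,0.6710) → tip=(-0.1542,0.2329,0.5859)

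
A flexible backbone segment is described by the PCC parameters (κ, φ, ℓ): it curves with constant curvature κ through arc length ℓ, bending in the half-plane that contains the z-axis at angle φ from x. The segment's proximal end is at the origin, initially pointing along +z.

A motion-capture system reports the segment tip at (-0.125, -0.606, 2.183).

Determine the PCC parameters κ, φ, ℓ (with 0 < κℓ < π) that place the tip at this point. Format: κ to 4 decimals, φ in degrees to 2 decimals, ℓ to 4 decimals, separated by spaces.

0.2404 258.35 2.2981

ρ = √(x²+y²) = √(-0.125² + -0.606²) = 0.61876
φ = atan2(y, x) mod 360° = atan2(-0.606, -0.125) = 258.3450°
|p|² = ρ² + z² = 0.61876² + 2.183² = 5.14835
κ = 2ρ / |p|² = 2×0.61876 / 5.14835 = 0.24037
θ = 2·atan2(ρ, z) = 2·atan2(0.61876, 2.183) = 0.55240 rad
ℓ = θ/κ = 0.55240/0.24037 = 2.29811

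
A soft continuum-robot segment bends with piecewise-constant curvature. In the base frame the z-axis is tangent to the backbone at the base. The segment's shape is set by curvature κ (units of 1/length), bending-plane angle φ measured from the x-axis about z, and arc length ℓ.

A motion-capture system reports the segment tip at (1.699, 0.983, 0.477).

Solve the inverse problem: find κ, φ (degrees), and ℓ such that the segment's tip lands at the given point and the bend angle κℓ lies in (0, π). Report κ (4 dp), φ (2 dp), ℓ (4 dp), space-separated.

0.9621 30.05 2.7698

ρ = √(x²+y²) = √(1.699² + 0.983²) = 1.96288
φ = atan2(y, x) mod 360° = atan2(0.983, 1.699) = 30.0526°
|p|² = ρ² + z² = 1.96288² + 0.477² = 4.08042
κ = 2ρ / |p|² = 2×1.96288 / 4.08042 = 0.96210
θ = 2·atan2(ρ, z) = 2·atan2(1.96288, 0.477) = 2.66481 rad
ℓ = θ/κ = 2.66481/0.96210 = 2.76980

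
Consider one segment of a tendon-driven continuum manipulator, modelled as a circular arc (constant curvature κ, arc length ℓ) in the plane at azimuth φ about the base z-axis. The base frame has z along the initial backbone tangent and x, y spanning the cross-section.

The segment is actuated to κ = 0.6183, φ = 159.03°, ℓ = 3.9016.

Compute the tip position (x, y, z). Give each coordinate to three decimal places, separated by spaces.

-2.636 1.010 1.078

θ = κ·ℓ = 0.6183 × 3.9016 = 2.41236 rad
ρ = (1 − cos θ)/κ = (1 − -0.74569)/0.6183 = 2.82336
z = sin θ / κ = 0.66630/0.6183 = 1.07763
x = ρ cos φ = 2.82336 × cos(159.03°) = -2.63637
y = ρ sin φ = 2.82336 × sin(159.03°) = 1.01042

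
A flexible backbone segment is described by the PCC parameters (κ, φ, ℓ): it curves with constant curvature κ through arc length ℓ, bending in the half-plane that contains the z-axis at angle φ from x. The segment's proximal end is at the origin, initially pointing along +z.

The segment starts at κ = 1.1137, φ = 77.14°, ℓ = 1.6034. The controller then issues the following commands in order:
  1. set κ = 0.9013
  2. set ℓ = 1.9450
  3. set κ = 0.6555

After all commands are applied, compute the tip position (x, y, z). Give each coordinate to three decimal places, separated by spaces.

initial: κ=1.1137, φ=77.14°, ℓ=1.6034
cmd 1: set κ=0.9013 → (κ,φ,ℓ)=(0.9013,77.14°,1.6034) → tip=(0.2160,0.9461,1.1008)
cmd 2: set ℓ=1.9450 → (κ,φ,ℓ)=(0.9013,77.14°,1.9450) → tip=(0.2917,1.2777,1.0911)
cmd 3: set κ=0.6555 → (κ,φ,ℓ)=(0.6555,77.14°,1.9450) → tip=(0.2405,1.0537,1.4593)

0.241 1.054 1.459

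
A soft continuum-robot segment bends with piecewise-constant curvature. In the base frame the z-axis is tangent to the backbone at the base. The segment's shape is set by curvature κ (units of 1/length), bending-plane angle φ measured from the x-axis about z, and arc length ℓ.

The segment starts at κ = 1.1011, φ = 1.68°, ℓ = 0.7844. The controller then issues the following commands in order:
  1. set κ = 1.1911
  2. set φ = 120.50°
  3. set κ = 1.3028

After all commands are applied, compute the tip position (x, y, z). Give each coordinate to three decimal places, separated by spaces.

-0.186 0.316 0.655

initial: κ=1.1011, φ=1.68°, ℓ=0.7844
cmd 1: set κ=1.1911 → (κ,φ,ℓ)=(1.1911,1.68°,0.7844) → tip=(0.3404,0.0100,0.6752)
cmd 2: set φ=120.50° → (κ,φ,ℓ)=(1.1911,120.50°,0.7844) → tip=(-0.1728,0.2934,0.6752)
cmd 3: set κ=1.3028 → (κ,φ,ℓ)=(1.3028,120.50°,0.7844) → tip=(-0.1863,0.3163,0.6548)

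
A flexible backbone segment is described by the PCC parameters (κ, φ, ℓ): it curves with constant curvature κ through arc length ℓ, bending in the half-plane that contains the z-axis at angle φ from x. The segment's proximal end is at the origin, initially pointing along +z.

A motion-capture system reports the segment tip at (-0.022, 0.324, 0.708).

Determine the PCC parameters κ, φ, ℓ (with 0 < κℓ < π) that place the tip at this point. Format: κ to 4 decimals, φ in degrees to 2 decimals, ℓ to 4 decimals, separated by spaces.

1.0705 93.88 0.8035

ρ = √(x²+y²) = √(-0.022² + 0.324²) = 0.32475
φ = atan2(y, x) mod 360° = atan2(0.324, -0.022) = 93.8845°
|p|² = ρ² + z² = 0.32475² + 0.708² = 0.60672
κ = 2ρ / |p|² = 2×0.32475 / 0.60672 = 1.07049
θ = 2·atan2(ρ, z) = 2·atan2(0.32475, 0.708) = 0.86010 rad
ℓ = θ/κ = 0.86010/1.07049 = 0.80346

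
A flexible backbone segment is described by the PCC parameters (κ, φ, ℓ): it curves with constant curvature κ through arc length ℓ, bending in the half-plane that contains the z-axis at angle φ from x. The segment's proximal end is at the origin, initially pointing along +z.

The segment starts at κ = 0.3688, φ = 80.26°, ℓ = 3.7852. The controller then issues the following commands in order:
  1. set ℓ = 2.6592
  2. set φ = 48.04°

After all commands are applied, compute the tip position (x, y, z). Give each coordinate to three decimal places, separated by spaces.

0.804 0.894 2.253

initial: κ=0.3688, φ=80.26°, ℓ=3.7852
cmd 1: set ℓ=2.6592 → (κ,φ,ℓ)=(0.3688,80.26°,2.6592) → tip=(0.2035,1.1854,2.2530)
cmd 2: set φ=48.04° → (κ,φ,ℓ)=(0.3688,48.04°,2.6592) → tip=(0.8042,0.8944,2.2530)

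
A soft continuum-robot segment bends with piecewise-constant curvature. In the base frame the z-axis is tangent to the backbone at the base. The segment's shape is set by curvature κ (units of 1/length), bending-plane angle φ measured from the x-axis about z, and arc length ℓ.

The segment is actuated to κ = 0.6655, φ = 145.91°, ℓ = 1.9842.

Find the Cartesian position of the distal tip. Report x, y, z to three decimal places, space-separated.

-0.936 0.634 1.456

θ = κ·ℓ = 0.6655 × 1.9842 = 1.32049 rad
ρ = (1 − cos θ)/κ = (1 − 0.24771)/0.6655 = 1.13042
z = sin θ / κ = 0.96884/0.6655 = 1.45580
x = ρ cos φ = 1.13042 × cos(145.91°) = -0.93617
y = ρ sin φ = 1.13042 × sin(145.91°) = 0.63359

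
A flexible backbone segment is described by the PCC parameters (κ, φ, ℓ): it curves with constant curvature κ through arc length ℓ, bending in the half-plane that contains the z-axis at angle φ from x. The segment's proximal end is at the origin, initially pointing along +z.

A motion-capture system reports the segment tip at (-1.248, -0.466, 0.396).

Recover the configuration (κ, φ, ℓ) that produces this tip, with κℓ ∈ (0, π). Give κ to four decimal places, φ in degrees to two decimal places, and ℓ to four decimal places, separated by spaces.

1.3794 200.48 1.8585

ρ = √(x²+y²) = √(-1.248² + -0.466²) = 1.33216
φ = atan2(y, x) mod 360° = atan2(-0.466, -1.248) = 200.4755°
|p|² = ρ² + z² = 1.33216² + 0.396² = 1.93148
κ = 2ρ / |p|² = 2×1.33216 / 1.93148 = 1.37943
θ = 2·atan2(ρ, z) = 2·atan2(1.33216, 0.396) = 2.56371 rad
ℓ = θ/κ = 2.56371/1.37943 = 1.85853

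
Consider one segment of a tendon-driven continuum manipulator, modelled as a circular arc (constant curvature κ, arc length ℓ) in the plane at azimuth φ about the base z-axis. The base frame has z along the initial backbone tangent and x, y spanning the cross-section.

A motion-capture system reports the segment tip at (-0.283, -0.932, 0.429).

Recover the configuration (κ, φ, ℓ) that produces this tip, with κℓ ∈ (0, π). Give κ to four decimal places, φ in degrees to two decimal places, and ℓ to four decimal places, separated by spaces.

ρ = √(x²+y²) = √(-0.283² + -0.932²) = 0.97402
φ = atan2(y, x) mod 360° = atan2(-0.932, -0.283) = 253.1092°
|p|² = ρ² + z² = 0.97402² + 0.429² = 1.13275
κ = 2ρ / |p|² = 2×0.97402 / 1.13275 = 1.71974
θ = 2·atan2(ρ, z) = 2·atan2(0.97402, 0.429) = 2.31184 rad
ℓ = θ/κ = 2.31184/1.71974 = 1.34430

1.7197 253.11 1.3443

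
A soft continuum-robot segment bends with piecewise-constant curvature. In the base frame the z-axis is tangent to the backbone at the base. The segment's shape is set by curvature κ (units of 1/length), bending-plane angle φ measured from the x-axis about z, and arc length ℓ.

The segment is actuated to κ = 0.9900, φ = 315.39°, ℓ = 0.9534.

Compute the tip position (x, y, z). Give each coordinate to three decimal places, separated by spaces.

θ = κ·ℓ = 0.9900 × 0.9534 = 0.94387 rad
ρ = (1 − cos θ)/κ = (1 − 0.58666)/0.9900 = 0.41751
z = sin θ / κ = 0.80983/0.9900 = 0.81801
x = ρ cos φ = 0.41751 × cos(315.39°) = 0.29723
y = ρ sin φ = 0.41751 × sin(315.39°) = -0.29321

0.297 -0.293 0.818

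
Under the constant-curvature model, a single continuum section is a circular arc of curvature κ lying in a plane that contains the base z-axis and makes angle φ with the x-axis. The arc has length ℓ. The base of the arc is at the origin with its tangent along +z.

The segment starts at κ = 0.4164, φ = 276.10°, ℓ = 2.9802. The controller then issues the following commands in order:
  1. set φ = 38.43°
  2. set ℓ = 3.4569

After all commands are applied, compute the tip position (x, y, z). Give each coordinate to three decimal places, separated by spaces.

initial: κ=0.4164, φ=276.10°, ℓ=2.9802
cmd 1: set φ=38.43° → (κ,φ,ℓ)=(0.4164,38.43°,2.9802) → tip=(1.2720,1.0092,2.2721)
cmd 2: set ℓ=3.4569 → (κ,φ,ℓ)=(0.4164,38.43°,3.4569) → tip=(1.6349,1.2972,2.3809)

1.635 1.297 2.381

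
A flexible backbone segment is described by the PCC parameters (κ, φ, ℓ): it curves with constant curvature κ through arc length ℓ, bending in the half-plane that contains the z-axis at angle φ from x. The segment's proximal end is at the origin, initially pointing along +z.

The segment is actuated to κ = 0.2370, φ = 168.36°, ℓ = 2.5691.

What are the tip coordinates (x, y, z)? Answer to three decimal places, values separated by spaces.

θ = κ·ℓ = 0.2370 × 2.5691 = 0.60888 rad
ρ = (1 − cos θ)/κ = (1 − 0.82029)/0.2370 = 0.75827
z = sin θ / κ = 0.57195/0.2370 = 2.41328
x = ρ cos φ = 0.75827 × cos(168.36°) = -0.74267
y = ρ sin φ = 0.75827 × sin(168.36°) = 0.15299

-0.743 0.153 2.413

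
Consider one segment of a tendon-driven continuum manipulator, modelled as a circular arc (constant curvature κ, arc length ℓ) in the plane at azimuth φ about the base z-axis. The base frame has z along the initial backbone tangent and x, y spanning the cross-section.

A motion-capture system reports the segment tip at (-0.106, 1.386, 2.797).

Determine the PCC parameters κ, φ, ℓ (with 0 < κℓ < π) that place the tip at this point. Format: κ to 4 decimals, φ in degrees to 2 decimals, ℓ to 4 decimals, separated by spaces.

0.2850 94.37 3.2369

ρ = √(x²+y²) = √(-0.106² + 1.386²) = 1.39005
φ = atan2(y, x) mod 360° = atan2(1.386, -0.106) = 94.3734°
|p|² = ρ² + z² = 1.39005² + 2.797² = 9.75544
κ = 2ρ / |p|² = 2×1.39005 / 9.75544 = 0.28498
θ = 2·atan2(ρ, z) = 2·atan2(1.39005, 2.797) = 0.92245 rad
ℓ = θ/κ = 0.92245/0.28498 = 3.23692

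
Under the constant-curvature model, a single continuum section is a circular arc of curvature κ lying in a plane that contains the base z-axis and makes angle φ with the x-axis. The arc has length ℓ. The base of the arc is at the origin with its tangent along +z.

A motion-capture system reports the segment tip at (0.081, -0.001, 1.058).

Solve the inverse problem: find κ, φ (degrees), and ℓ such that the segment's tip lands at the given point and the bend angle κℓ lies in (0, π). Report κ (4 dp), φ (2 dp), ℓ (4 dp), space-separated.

ρ = √(x²+y²) = √(0.081² + -0.001²) = 0.08101
φ = atan2(y, x) mod 360° = atan2(-0.001, 0.081) = 359.2927°
|p|² = ρ² + z² = 0.08101² + 1.058² = 1.12593
κ = 2ρ / |p|² = 2×0.08101 / 1.12593 = 0.14389
θ = 2·atan2(ρ, z) = 2·atan2(0.08101, 1.058) = 0.15283 rad
ℓ = θ/κ = 0.15283/0.14389 = 1.06213

0.1439 359.29 1.0621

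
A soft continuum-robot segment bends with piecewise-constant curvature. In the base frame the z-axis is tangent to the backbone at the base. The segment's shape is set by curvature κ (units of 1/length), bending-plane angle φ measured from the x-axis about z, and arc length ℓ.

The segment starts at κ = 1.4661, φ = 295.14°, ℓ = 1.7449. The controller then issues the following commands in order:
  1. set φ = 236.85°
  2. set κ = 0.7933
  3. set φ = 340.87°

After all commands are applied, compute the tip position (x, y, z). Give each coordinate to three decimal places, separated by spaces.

initial: κ=1.4661, φ=295.14°, ℓ=1.7449
cmd 1: set φ=236.85° → (κ,φ,ℓ)=(1.4661,236.85°,1.7449) → tip=(-0.6843,-1.0477,0.3757)
cmd 2: set κ=0.7933 → (κ,φ,ℓ)=(0.7933,236.85°,1.7449) → tip=(-0.5615,-0.8596,1.2387)
cmd 3: set φ=340.87° → (κ,φ,ℓ)=(0.7933,340.87°,1.7449) → tip=(0.9700,-0.3365,1.2387)

0.970 -0.336 1.239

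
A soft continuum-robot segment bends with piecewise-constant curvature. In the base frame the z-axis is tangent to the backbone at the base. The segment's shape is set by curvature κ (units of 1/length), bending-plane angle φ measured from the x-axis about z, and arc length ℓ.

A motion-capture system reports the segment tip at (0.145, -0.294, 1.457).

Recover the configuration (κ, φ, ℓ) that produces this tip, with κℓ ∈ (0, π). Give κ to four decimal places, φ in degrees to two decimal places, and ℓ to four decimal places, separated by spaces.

ρ = √(x²+y²) = √(0.145² + -0.294²) = 0.32781
φ = atan2(y, x) mod 360° = atan2(-0.294, 0.145) = 296.2524°
|p|² = ρ² + z² = 0.32781² + 1.457² = 2.23031
κ = 2ρ / |p|² = 2×0.32781 / 2.23031 = 0.29396
θ = 2·atan2(ρ, z) = 2·atan2(0.32781, 1.457) = 0.44261 rad
ℓ = θ/κ = 0.44261/0.29396 = 1.50568

0.2940 296.25 1.5057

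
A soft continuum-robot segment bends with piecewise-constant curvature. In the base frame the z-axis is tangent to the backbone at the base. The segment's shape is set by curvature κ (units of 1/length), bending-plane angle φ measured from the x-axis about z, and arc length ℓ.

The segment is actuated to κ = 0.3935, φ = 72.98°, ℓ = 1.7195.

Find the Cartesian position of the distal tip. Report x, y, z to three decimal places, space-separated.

θ = κ·ℓ = 0.3935 × 1.7195 = 0.67662 rad
ρ = (1 − cos θ)/κ = (1 − 0.77969)/0.3935 = 0.55987
z = sin θ / κ = 0.62616/0.3935 = 1.59127
x = ρ cos φ = 0.55987 × cos(72.98°) = 0.16388
y = ρ sin φ = 0.55987 × sin(72.98°) = 0.53535

0.164 0.535 1.591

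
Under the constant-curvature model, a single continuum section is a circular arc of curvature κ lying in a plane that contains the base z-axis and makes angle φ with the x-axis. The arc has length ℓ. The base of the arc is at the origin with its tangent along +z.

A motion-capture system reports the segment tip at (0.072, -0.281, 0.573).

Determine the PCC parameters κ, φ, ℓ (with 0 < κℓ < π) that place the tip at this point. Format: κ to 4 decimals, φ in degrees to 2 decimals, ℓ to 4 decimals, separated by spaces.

ρ = √(x²+y²) = √(0.072² + -0.281²) = 0.29008
φ = atan2(y, x) mod 360° = atan2(-0.281, 0.072) = 284.3716°
|p|² = ρ² + z² = 0.29008² + 0.573² = 0.41247
κ = 2ρ / |p|² = 2×0.29008 / 0.41247 = 1.40653
θ = 2·atan2(ρ, z) = 2·atan2(0.29008, 0.573) = 0.93726 rad
ℓ = θ/κ = 0.93726/1.40653 = 0.66637

1.4065 284.37 0.6664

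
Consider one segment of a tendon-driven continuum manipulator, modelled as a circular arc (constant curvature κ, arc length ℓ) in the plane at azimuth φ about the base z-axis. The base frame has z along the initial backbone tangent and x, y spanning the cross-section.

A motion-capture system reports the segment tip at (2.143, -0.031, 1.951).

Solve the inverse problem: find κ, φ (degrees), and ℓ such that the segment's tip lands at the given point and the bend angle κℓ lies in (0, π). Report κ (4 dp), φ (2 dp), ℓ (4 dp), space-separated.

0.5103 359.17 3.2620

ρ = √(x²+y²) = √(2.143² + -0.031²) = 2.14322
φ = atan2(y, x) mod 360° = atan2(-0.031, 2.143) = 359.1712°
|p|² = ρ² + z² = 2.14322² + 1.951² = 8.39981
κ = 2ρ / |p|² = 2×2.14322 / 8.39981 = 0.51030
θ = 2·atan2(ρ, z) = 2·atan2(2.14322, 1.951) = 1.66463 rad
ℓ = θ/κ = 1.66463/0.51030 = 3.26204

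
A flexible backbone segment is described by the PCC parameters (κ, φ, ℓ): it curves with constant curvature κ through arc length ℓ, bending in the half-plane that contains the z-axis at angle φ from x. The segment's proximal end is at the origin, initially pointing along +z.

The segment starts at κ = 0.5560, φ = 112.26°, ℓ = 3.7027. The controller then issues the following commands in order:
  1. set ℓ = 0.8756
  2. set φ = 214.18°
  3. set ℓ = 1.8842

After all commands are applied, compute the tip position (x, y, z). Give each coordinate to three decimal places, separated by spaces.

initial: κ=0.5560, φ=112.26°, ℓ=3.7027
cmd 1: set ℓ=0.8756 → (κ,φ,ℓ)=(0.5560,112.26°,0.8756) → tip=(-0.0792,0.1934,0.8414)
cmd 2: set φ=214.18° → (κ,φ,ℓ)=(0.5560,214.18°,0.8756) → tip=(-0.1729,-0.1174,0.8414)
cmd 3: set ℓ=1.8842 → (κ,φ,ℓ)=(0.5560,214.18°,1.8842) → tip=(-0.7445,-0.5056,1.5580)

-0.744 -0.506 1.558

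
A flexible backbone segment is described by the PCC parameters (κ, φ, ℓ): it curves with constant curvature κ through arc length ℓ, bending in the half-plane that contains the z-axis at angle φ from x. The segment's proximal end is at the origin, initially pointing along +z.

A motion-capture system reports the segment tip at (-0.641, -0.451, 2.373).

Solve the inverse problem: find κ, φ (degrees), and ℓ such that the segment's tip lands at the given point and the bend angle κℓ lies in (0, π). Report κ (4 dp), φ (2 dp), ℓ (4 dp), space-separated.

0.2510 215.13 2.5420

ρ = √(x²+y²) = √(-0.641² + -0.451²) = 0.78376
φ = atan2(y, x) mod 360° = atan2(-0.451, -0.641) = 215.1298°
|p|² = ρ² + z² = 0.78376² + 2.373² = 6.24541
κ = 2ρ / |p|² = 2×0.78376 / 6.24541 = 0.25099
θ = 2·atan2(ρ, z) = 2·atan2(0.78376, 2.373) = 0.63801 rad
ℓ = θ/κ = 0.63801/0.25099 = 2.54198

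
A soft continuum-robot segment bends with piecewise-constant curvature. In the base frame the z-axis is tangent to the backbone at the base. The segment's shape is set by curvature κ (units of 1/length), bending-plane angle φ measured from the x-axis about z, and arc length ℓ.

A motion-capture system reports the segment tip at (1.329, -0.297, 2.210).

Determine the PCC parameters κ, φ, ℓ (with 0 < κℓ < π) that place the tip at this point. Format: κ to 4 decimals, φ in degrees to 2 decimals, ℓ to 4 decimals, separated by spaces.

0.4042 347.40 2.7327

ρ = √(x²+y²) = √(1.329² + -0.297²) = 1.36178
φ = atan2(y, x) mod 360° = atan2(-0.297, 1.329) = 347.4027°
|p|² = ρ² + z² = 1.36178² + 2.210² = 6.73855
κ = 2ρ / |p|² = 2×1.36178 / 6.73855 = 0.40418
θ = 2·atan2(ρ, z) = 2·atan2(1.36178, 2.210) = 1.10448 rad
ℓ = θ/κ = 1.10448/0.40418 = 2.73267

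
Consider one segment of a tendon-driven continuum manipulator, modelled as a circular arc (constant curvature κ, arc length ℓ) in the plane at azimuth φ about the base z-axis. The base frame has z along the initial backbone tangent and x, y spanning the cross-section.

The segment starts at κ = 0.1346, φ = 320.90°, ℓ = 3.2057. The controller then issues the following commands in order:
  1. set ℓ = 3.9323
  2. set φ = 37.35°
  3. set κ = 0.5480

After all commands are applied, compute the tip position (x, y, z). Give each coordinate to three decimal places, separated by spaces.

initial: κ=0.1346, φ=320.90°, ℓ=3.2057
cmd 1: set ℓ=3.9323 → (κ,φ,ℓ)=(0.1346,320.90°,3.9323) → tip=(0.7889,-0.6411,3.7513)
cmd 2: set φ=37.35° → (κ,φ,ℓ)=(0.1346,37.35°,3.9323) → tip=(0.8081,0.6167,3.7513)
cmd 3: set κ=0.5480 → (κ,φ,ℓ)=(0.5480,37.35°,3.9323) → tip=(2.2506,1.7176,1.5223)

2.251 1.718 1.522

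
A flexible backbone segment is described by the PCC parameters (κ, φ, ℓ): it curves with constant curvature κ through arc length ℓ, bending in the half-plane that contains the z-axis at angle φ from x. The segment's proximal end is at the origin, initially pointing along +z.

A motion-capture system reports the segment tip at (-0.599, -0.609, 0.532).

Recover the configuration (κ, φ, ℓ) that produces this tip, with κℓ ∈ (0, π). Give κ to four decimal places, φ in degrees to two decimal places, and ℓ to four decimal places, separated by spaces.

ρ = √(x²+y²) = √(-0.599² + -0.609²) = 0.85421
φ = atan2(y, x) mod 360° = atan2(-0.609, -0.599) = 225.4743°
|p|² = ρ² + z² = 0.85421² + 0.532² = 1.01271
κ = 2ρ / |p|² = 2×0.85421 / 1.01271 = 1.68699
θ = 2·atan2(ρ, z) = 2·atan2(0.85421, 0.532) = 2.02757 rad
ℓ = θ/κ = 2.02757/1.68699 = 1.20188

1.6870 225.47 1.2019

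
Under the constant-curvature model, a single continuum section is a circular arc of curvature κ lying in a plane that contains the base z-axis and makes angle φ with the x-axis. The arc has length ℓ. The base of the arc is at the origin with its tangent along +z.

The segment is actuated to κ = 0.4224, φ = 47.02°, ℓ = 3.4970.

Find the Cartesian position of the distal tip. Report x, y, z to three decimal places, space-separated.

θ = κ·ℓ = 0.4224 × 3.4970 = 1.47713 rad
ρ = (1 − cos θ)/κ = (1 − 0.09353)/0.4224 = 2.14601
z = sin θ / κ = 0.99562/0.4224 = 2.35705
x = ρ cos φ = 2.14601 × cos(47.02°) = 1.46303
y = ρ sin φ = 2.14601 × sin(47.02°) = 1.57000

1.463 1.570 2.357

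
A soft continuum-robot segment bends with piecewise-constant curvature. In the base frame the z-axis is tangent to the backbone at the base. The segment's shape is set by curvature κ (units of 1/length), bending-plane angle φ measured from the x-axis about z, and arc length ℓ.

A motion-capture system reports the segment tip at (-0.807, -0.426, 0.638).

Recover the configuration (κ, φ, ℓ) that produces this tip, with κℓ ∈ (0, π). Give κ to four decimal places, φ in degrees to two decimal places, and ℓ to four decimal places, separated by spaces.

1.4721 207.83 1.3051

ρ = √(x²+y²) = √(-0.807² + -0.426²) = 0.91254
φ = atan2(y, x) mod 360° = atan2(-0.426, -0.807) = 207.8287°
|p|² = ρ² + z² = 0.91254² + 0.638² = 1.23977
κ = 2ρ / |p|² = 2×0.91254 / 1.23977 = 1.47211
θ = 2·atan2(ρ, z) = 2·atan2(0.91254, 0.638) = 1.92128 rad
ℓ = θ/κ = 1.92128/1.47211 = 1.30512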